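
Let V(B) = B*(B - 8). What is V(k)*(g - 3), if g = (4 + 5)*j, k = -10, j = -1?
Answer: -2160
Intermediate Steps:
V(B) = B*(-8 + B)
g = -9 (g = (4 + 5)*(-1) = 9*(-1) = -9)
V(k)*(g - 3) = (-10*(-8 - 10))*(-9 - 3) = -10*(-18)*(-12) = 180*(-12) = -2160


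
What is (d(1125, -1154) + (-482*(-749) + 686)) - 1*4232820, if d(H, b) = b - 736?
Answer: -3873006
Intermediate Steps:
d(H, b) = -736 + b
(d(1125, -1154) + (-482*(-749) + 686)) - 1*4232820 = ((-736 - 1154) + (-482*(-749) + 686)) - 1*4232820 = (-1890 + (361018 + 686)) - 4232820 = (-1890 + 361704) - 4232820 = 359814 - 4232820 = -3873006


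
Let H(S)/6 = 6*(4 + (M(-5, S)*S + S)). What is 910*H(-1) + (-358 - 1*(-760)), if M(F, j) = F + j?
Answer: 295242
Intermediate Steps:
H(S) = 144 + 36*S + 36*S*(-5 + S) (H(S) = 6*(6*(4 + ((-5 + S)*S + S))) = 6*(6*(4 + (S*(-5 + S) + S))) = 6*(6*(4 + (S + S*(-5 + S)))) = 6*(6*(4 + S + S*(-5 + S))) = 6*(24 + 6*S + 6*S*(-5 + S)) = 144 + 36*S + 36*S*(-5 + S))
910*H(-1) + (-358 - 1*(-760)) = 910*(144 + 36*(-1) + 36*(-1)*(-5 - 1)) + (-358 - 1*(-760)) = 910*(144 - 36 + 36*(-1)*(-6)) + (-358 + 760) = 910*(144 - 36 + 216) + 402 = 910*324 + 402 = 294840 + 402 = 295242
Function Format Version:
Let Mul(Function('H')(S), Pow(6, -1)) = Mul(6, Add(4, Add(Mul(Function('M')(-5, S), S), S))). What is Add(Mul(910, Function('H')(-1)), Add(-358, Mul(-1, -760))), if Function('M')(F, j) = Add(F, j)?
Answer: 295242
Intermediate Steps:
Function('H')(S) = Add(144, Mul(36, S), Mul(36, S, Add(-5, S))) (Function('H')(S) = Mul(6, Mul(6, Add(4, Add(Mul(Add(-5, S), S), S)))) = Mul(6, Mul(6, Add(4, Add(Mul(S, Add(-5, S)), S)))) = Mul(6, Mul(6, Add(4, Add(S, Mul(S, Add(-5, S)))))) = Mul(6, Mul(6, Add(4, S, Mul(S, Add(-5, S))))) = Mul(6, Add(24, Mul(6, S), Mul(6, S, Add(-5, S)))) = Add(144, Mul(36, S), Mul(36, S, Add(-5, S))))
Add(Mul(910, Function('H')(-1)), Add(-358, Mul(-1, -760))) = Add(Mul(910, Add(144, Mul(36, -1), Mul(36, -1, Add(-5, -1)))), Add(-358, Mul(-1, -760))) = Add(Mul(910, Add(144, -36, Mul(36, -1, -6))), Add(-358, 760)) = Add(Mul(910, Add(144, -36, 216)), 402) = Add(Mul(910, 324), 402) = Add(294840, 402) = 295242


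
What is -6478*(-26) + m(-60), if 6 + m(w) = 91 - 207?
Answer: 168306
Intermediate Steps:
m(w) = -122 (m(w) = -6 + (91 - 207) = -6 - 116 = -122)
-6478*(-26) + m(-60) = -6478*(-26) - 122 = 168428 - 122 = 168306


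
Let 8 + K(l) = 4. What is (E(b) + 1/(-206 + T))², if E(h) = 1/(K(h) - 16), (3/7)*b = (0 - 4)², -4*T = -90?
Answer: 165649/53875600 ≈ 0.0030747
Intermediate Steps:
T = 45/2 (T = -¼*(-90) = 45/2 ≈ 22.500)
K(l) = -4 (K(l) = -8 + 4 = -4)
b = 112/3 (b = 7*(0 - 4)²/3 = (7/3)*(-4)² = (7/3)*16 = 112/3 ≈ 37.333)
E(h) = -1/20 (E(h) = 1/(-4 - 16) = 1/(-20) = -1/20)
(E(b) + 1/(-206 + T))² = (-1/20 + 1/(-206 + 45/2))² = (-1/20 + 1/(-367/2))² = (-1/20 - 2/367)² = (-407/7340)² = 165649/53875600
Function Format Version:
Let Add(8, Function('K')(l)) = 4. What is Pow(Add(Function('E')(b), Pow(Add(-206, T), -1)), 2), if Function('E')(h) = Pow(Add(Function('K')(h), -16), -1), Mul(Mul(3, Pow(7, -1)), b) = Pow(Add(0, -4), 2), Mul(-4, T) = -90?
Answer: Rational(165649, 53875600) ≈ 0.0030747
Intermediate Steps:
T = Rational(45, 2) (T = Mul(Rational(-1, 4), -90) = Rational(45, 2) ≈ 22.500)
Function('K')(l) = -4 (Function('K')(l) = Add(-8, 4) = -4)
b = Rational(112, 3) (b = Mul(Rational(7, 3), Pow(Add(0, -4), 2)) = Mul(Rational(7, 3), Pow(-4, 2)) = Mul(Rational(7, 3), 16) = Rational(112, 3) ≈ 37.333)
Function('E')(h) = Rational(-1, 20) (Function('E')(h) = Pow(Add(-4, -16), -1) = Pow(-20, -1) = Rational(-1, 20))
Pow(Add(Function('E')(b), Pow(Add(-206, T), -1)), 2) = Pow(Add(Rational(-1, 20), Pow(Add(-206, Rational(45, 2)), -1)), 2) = Pow(Add(Rational(-1, 20), Pow(Rational(-367, 2), -1)), 2) = Pow(Add(Rational(-1, 20), Rational(-2, 367)), 2) = Pow(Rational(-407, 7340), 2) = Rational(165649, 53875600)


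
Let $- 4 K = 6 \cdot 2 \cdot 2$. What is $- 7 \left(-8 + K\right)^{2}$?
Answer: $-1372$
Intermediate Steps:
$K = -6$ ($K = - \frac{6 \cdot 2 \cdot 2}{4} = - \frac{12 \cdot 2}{4} = \left(- \frac{1}{4}\right) 24 = -6$)
$- 7 \left(-8 + K\right)^{2} = - 7 \left(-8 - 6\right)^{2} = - 7 \left(-14\right)^{2} = \left(-7\right) 196 = -1372$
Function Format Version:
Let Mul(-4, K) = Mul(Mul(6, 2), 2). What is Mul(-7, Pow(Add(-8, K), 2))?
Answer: -1372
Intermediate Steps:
K = -6 (K = Mul(Rational(-1, 4), Mul(Mul(6, 2), 2)) = Mul(Rational(-1, 4), Mul(12, 2)) = Mul(Rational(-1, 4), 24) = -6)
Mul(-7, Pow(Add(-8, K), 2)) = Mul(-7, Pow(Add(-8, -6), 2)) = Mul(-7, Pow(-14, 2)) = Mul(-7, 196) = -1372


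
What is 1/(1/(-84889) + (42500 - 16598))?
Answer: 84889/2198794877 ≈ 3.8607e-5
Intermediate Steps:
1/(1/(-84889) + (42500 - 16598)) = 1/(-1/84889 + 25902) = 1/(2198794877/84889) = 84889/2198794877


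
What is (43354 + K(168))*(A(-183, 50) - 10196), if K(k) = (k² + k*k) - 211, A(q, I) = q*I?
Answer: -1926687486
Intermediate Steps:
A(q, I) = I*q
K(k) = -211 + 2*k² (K(k) = (k² + k²) - 211 = 2*k² - 211 = -211 + 2*k²)
(43354 + K(168))*(A(-183, 50) - 10196) = (43354 + (-211 + 2*168²))*(50*(-183) - 10196) = (43354 + (-211 + 2*28224))*(-9150 - 10196) = (43354 + (-211 + 56448))*(-19346) = (43354 + 56237)*(-19346) = 99591*(-19346) = -1926687486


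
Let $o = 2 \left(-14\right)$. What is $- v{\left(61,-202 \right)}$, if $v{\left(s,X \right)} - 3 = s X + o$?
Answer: $12347$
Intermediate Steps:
$o = -28$
$v{\left(s,X \right)} = -25 + X s$ ($v{\left(s,X \right)} = 3 + \left(s X - 28\right) = 3 + \left(X s - 28\right) = 3 + \left(-28 + X s\right) = -25 + X s$)
$- v{\left(61,-202 \right)} = - (-25 - 12322) = \left(-1\right) \left(-12347\right) = 12347$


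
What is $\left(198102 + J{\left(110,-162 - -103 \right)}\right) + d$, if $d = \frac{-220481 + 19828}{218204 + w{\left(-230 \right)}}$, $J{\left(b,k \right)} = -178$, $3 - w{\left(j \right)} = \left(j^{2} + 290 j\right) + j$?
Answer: $\frac{45965075335}{232237} \approx 1.9792 \cdot 10^{5}$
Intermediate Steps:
$w{\left(j \right)} = 3 - j^{2} - 291 j$ ($w{\left(j \right)} = 3 - \left(\left(j^{2} + 290 j\right) + j\right) = 3 - \left(j^{2} + 291 j\right) = 3 - j^{2} - 291 j$)
$d = - \frac{200653}{232237}$ ($d = \frac{-220481 + 19828}{218204 - -14033} = - \frac{200653}{218204 + \left(3 - 52900 + 66930\right)} = - \frac{200653}{218204 + 14033} = - \frac{200653}{232237} \approx -0.864$)
$\left(198102 + J{\left(110,-162 - -103 \right)}\right) + d = \left(198102 - 178\right) - \frac{200653}{232237} = 197924 - \frac{200653}{232237} = \frac{45965075335}{232237}$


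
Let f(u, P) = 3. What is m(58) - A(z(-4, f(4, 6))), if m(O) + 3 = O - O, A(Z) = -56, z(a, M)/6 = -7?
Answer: 53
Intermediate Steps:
z(a, M) = -42 (z(a, M) = 6*(-7) = -42)
m(O) = -3 (m(O) = -3 + (O - O) = -3 + 0 = -3)
m(58) - A(z(-4, f(4, 6))) = -3 - 1*(-56) = -3 + 56 = 53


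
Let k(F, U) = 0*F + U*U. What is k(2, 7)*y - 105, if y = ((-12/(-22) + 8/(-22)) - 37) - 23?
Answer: -33397/11 ≈ -3036.1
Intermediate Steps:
k(F, U) = U² (k(F, U) = 0 + U² = U²)
y = -658/11 (y = ((-12*(-1/22) + 8*(-1/22)) - 37) - 23 = ((6/11 - 4/11) - 37) - 23 = (2/11 - 37) - 23 = -405/11 - 23 = -658/11 ≈ -59.818)
k(2, 7)*y - 105 = 7²*(-658/11) - 105 = 49*(-658/11) - 105 = -32242/11 - 105 = -33397/11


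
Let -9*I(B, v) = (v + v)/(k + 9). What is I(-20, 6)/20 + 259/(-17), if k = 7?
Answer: -62177/4080 ≈ -15.239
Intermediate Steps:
I(B, v) = -v/72 (I(B, v) = -(v + v)/(9*(7 + 9)) = -2*v/(9*16) = -v/72)
I(-20, 6)/20 + 259/(-17) = -1/72*6/20 + 259/(-17) = -1/12*1/20 + 259*(-1/17) = -1/240 - 259/17 = -62177/4080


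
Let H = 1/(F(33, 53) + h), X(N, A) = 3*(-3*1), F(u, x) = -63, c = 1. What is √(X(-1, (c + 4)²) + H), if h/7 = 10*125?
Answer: I*√679167034/8687 ≈ 3.0*I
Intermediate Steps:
h = 8750 (h = 7*(10*125) = 7*1250 = 8750)
X(N, A) = -9 (X(N, A) = 3*(-3) = -9)
H = 1/8687 (H = 1/(-63 + 8750) = 1/8687 ≈ 0.00011511)
√(X(-1, (c + 4)²) + H) = √(-9 + 1/8687) = √(-78182/8687) = I*√679167034/8687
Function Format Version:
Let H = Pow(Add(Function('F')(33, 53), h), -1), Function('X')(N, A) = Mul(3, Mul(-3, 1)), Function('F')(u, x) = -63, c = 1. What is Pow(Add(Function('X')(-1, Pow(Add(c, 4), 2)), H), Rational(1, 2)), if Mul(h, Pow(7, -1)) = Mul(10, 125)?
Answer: Mul(Rational(1, 8687), I, Pow(679167034, Rational(1, 2))) ≈ Mul(3.0000, I)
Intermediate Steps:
h = 8750 (h = Mul(7, Mul(10, 125)) = Mul(7, 1250) = 8750)
Function('X')(N, A) = -9 (Function('X')(N, A) = Mul(3, -3) = -9)
H = Rational(1, 8687) (H = Pow(Add(-63, 8750), -1) = Pow(8687, -1) = Rational(1, 8687) ≈ 0.00011511)
Pow(Add(Function('X')(-1, Pow(Add(c, 4), 2)), H), Rational(1, 2)) = Pow(Add(-9, Rational(1, 8687)), Rational(1, 2)) = Pow(Rational(-78182, 8687), Rational(1, 2)) = Mul(Rational(1, 8687), I, Pow(679167034, Rational(1, 2)))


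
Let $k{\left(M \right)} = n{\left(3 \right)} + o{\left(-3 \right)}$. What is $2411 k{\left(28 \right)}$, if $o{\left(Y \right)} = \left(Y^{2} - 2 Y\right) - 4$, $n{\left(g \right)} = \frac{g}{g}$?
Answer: $28932$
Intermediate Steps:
$n{\left(g \right)} = 1$
$o{\left(Y \right)} = -4 + Y^{2} - 2 Y$
$k{\left(M \right)} = 12$ ($k{\left(M \right)} = 1 - \left(-2 - 9\right) = 1 + \left(-4 + 9 + 6\right) = 1 + 11 = 12$)
$2411 k{\left(28 \right)} = 2411 \cdot 12 = 28932$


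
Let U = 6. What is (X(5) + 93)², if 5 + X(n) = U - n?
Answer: 7921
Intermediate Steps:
X(n) = 1 - n (X(n) = -5 + (6 - n) = 1 - n)
(X(5) + 93)² = ((1 - 1*5) + 93)² = ((1 - 5) + 93)² = (-4 + 93)² = 89² = 7921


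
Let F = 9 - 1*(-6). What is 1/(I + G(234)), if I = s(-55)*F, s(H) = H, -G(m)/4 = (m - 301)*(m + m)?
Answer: 1/124599 ≈ 8.0257e-6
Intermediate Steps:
G(m) = -8*m*(-301 + m) (G(m) = -4*(m - 301)*(m + m) = -4*(-301 + m)*2*m = -8*m*(-301 + m))
F = 15 (F = 9 + 6 = 15)
I = -825 (I = -55*15 = -825)
1/(I + G(234)) = 1/(-825 + 8*234*(301 - 1*234)) = 1/(-825 + 8*234*(301 - 234)) = 1/(-825 + 8*234*67) = 1/(-825 + 125424) = 1/124599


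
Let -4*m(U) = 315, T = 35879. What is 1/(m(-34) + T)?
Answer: 4/143201 ≈ 2.7933e-5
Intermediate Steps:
m(U) = -315/4 (m(U) = -¼*315 = -315/4)
1/(m(-34) + T) = 1/(-315/4 + 35879) = 1/(143201/4) = 4/143201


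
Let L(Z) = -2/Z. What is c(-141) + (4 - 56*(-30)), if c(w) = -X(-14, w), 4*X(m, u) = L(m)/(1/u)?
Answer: 47293/28 ≈ 1689.0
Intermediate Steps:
X(m, u) = -u/(2*m) (X(m, u) = ((-2/m)/(1/u))/4 = ((-2/m)*u)/4 = (-2*u/m)/4 = -u/(2*m))
c(w) = -w/28 (c(w) = -(-1)*w/(2*(-14)) = -(-1)*w*(-1)/(2*14) = -w/28)
c(-141) + (4 - 56*(-30)) = -1/28*(-141) + (4 - 56*(-30)) = 141/28 + (4 + 1680) = 141/28 + 1684 = 47293/28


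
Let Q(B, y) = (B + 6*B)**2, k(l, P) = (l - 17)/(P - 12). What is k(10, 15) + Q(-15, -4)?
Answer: 33068/3 ≈ 11023.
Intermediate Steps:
k(l, P) = (-17 + l)/(-12 + P)
Q(B, y) = 49*B**2 (Q(B, y) = (7*B)**2 = 49*B**2)
k(10, 15) + Q(-15, -4) = (-17 + 10)/(-12 + 15) + 49*(-15)**2 = -7/3 + 49*225 = (1/3)*(-7) + 11025 = -7/3 + 11025 = 33068/3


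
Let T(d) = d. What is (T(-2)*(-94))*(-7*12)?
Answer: -15792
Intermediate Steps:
(T(-2)*(-94))*(-7*12) = (-2*(-94))*(-7*12) = 188*(-84) = -15792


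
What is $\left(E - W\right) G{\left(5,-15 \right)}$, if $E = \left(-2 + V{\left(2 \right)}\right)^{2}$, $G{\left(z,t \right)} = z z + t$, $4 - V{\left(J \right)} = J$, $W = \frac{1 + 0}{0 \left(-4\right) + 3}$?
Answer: $- \frac{10}{3} \approx -3.3333$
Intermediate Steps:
$W = \frac{1}{3}$ ($W = 1 \frac{1}{0 + 3} = 1 \cdot \frac{1}{3} = \frac{1}{3} \approx 0.33333$)
$V{\left(J \right)} = 4 - J$
$G{\left(z,t \right)} = t + z^{2}$ ($G{\left(z,t \right)} = z^{2} + t = t + z^{2}$)
$E = 0$ ($E = \left(-2 + \left(4 - 2\right)\right)^{2} = \left(-2 + 2\right)^{2} = 0^{2} = 0$)
$\left(E - W\right) G{\left(5,-15 \right)} = \left(0 - \frac{1}{3}\right) \left(-15 + 5^{2}\right) = \left(0 - \frac{1}{3}\right) \left(-15 + 25\right) = \left(- \frac{1}{3}\right) 10 = - \frac{10}{3}$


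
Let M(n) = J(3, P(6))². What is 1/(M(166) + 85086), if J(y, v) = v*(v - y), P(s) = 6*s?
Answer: 1/1496430 ≈ 6.6826e-7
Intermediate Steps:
M(n) = 1411344 (M(n) = ((6*6)*(6*6 - 1*3))² = (36*(36 - 3))² = (36*33)² = 1188² = 1411344)
1/(M(166) + 85086) = 1/(1411344 + 85086) = 1/1496430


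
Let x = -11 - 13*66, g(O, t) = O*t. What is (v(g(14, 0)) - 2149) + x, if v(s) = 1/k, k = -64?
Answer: -193153/64 ≈ -3018.0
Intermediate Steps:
v(s) = -1/64 (v(s) = 1/(-64) = -1/64)
x = -869 (x = -11 - 858 = -869)
(v(g(14, 0)) - 2149) + x = (-1/64 - 2149) - 869 = -137537/64 - 869 = -193153/64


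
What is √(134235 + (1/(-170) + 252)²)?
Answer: √5714571421/170 ≈ 444.68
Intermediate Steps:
√(134235 + (1/(-170) + 252)²) = √(134235 + (-1/170 + 252)²) = √(134235 + (42839/170)²) = √(134235 + 1835179921/28900) = √(5714571421/28900) = √5714571421/170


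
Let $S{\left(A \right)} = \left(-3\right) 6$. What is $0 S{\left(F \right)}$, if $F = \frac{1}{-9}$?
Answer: $0$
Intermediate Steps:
$F = - \frac{1}{9} \approx -0.11111$
$S{\left(A \right)} = -18$
$0 S{\left(F \right)} = 0 \left(-18\right) = 0$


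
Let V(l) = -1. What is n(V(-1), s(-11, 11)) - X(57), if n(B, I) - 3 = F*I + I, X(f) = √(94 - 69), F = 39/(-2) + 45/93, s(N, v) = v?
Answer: -12411/62 ≈ -200.18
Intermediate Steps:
F = -1179/62 (F = 39*(-½) + 45*(1/93) = -39/2 + 15/31 = -1179/62 ≈ -19.016)
X(f) = 5 (X(f) = √25 = 5)
n(B, I) = 3 - 1117*I/62 (n(B, I) = 3 + (-1179*I/62 + I) = 3 - 1117*I/62)
n(V(-1), s(-11, 11)) - X(57) = (3 - 1117/62*11) - 1*5 = (3 - 12287/62) - 5 = -12101/62 - 5 = -12411/62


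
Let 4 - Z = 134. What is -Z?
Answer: 130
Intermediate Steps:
Z = -130 (Z = 4 - 1*134 = 4 - 134 = -130)
-Z = -1*(-130) = 130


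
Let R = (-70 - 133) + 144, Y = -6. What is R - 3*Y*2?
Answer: -23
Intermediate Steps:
R = -59 (R = -203 + 144 = -59)
R - 3*Y*2 = -59 - 3*(-6)*2 = -59 + 18*2 = -59 + 36 = -23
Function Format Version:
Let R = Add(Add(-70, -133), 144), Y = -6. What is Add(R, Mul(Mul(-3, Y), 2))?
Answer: -23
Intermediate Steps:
R = -59 (R = Add(-203, 144) = -59)
Add(R, Mul(Mul(-3, Y), 2)) = Add(-59, Mul(Mul(-3, -6), 2)) = Add(-59, Mul(18, 2)) = Add(-59, 36) = -23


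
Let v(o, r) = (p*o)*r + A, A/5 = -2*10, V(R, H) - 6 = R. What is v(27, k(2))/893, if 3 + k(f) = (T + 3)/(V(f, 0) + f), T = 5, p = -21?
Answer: 5737/4465 ≈ 1.2849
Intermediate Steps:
V(R, H) = 6 + R
A = -100 (A = 5*(-2*10) = 5*(-20) = -100)
k(f) = -3 + 8/(6 + 2*f) (k(f) = -3 + (5 + 3)/((6 + f) + f) = -3 + 8/(6 + 2*f))
v(o, r) = -100 - 21*o*r (v(o, r) = (-21*o)*r - 100 = -21*o*r - 100 = -100 - 21*o*r)
v(27, k(2))/893 = (-100 - 21*27*(-5 - 3*2)/(3 + 2))/893 = (-100 - 21*27*(-5 - 6)/5)*(1/893) = (-100 - 21*27*(1/5)*(-11))*(1/893) = (-100 - 21*27*(-11/5))*(1/893) = (-100 + 6237/5)*(1/893) = (5737/5)*(1/893) = 5737/4465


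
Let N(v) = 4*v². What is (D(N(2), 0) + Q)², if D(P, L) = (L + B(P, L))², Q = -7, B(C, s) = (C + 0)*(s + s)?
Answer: 49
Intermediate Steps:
B(C, s) = 2*C*s (B(C, s) = C*(2*s) = 2*C*s)
D(P, L) = (L + 2*L*P)² (D(P, L) = (L + 2*P*L)² = (L + 2*L*P)²)
(D(N(2), 0) + Q)² = (0²*(1 + 2*(4*2²))² - 7)² = (0*(1 + 2*(4*4))² - 7)² = (0*(1 + 2*16)² - 7)² = (0*(1 + 32)² - 7)² = (0*33² - 7)² = (0*1089 - 7)² = (0 - 7)² = (-7)² = 49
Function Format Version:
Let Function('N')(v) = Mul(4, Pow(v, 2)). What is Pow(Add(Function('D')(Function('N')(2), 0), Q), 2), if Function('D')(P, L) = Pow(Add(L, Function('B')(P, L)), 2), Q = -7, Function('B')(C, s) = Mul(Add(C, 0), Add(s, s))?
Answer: 49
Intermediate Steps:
Function('B')(C, s) = Mul(2, C, s) (Function('B')(C, s) = Mul(C, Mul(2, s)) = Mul(2, C, s))
Function('D')(P, L) = Pow(Add(L, Mul(2, L, P)), 2) (Function('D')(P, L) = Pow(Add(L, Mul(2, P, L)), 2) = Pow(Add(L, Mul(2, L, P)), 2))
Pow(Add(Function('D')(Function('N')(2), 0), Q), 2) = Pow(Add(Mul(Pow(0, 2), Pow(Add(1, Mul(2, Mul(4, Pow(2, 2)))), 2)), -7), 2) = Pow(Add(Mul(0, Pow(Add(1, Mul(2, Mul(4, 4))), 2)), -7), 2) = Pow(Add(Mul(0, Pow(Add(1, Mul(2, 16)), 2)), -7), 2) = Pow(Add(Mul(0, Pow(Add(1, 32), 2)), -7), 2) = Pow(Add(Mul(0, Pow(33, 2)), -7), 2) = Pow(Add(Mul(0, 1089), -7), 2) = Pow(Add(0, -7), 2) = Pow(-7, 2) = 49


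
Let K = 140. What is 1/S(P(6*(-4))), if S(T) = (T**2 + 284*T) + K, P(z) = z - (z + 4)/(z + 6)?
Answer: -81/515240 ≈ -0.00015721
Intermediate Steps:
P(z) = z - (4 + z)/(6 + z)
S(T) = 140 + T**2 + 284*T (S(T) = (T**2 + 284*T) + 140 = 140 + T**2 + 284*T)
1/S(P(6*(-4))) = 1/(140 + ((-4 + (6*(-4))**2 + 5*(6*(-4)))/(6 + 6*(-4)))**2 + 284*((-4 + (6*(-4))**2 + 5*(6*(-4)))/(6 + 6*(-4)))) = 1/(140 + ((-4 + (-24)**2 + 5*(-24))/(6 - 24))**2 + 284*((-4 + (-24)**2 + 5*(-24))/(6 - 24))) = 1/(140 + ((-4 + 576 - 120)/(-18))**2 + 284*((-4 + 576 - 120)/(-18))) = 1/(140 + (-1/18*452)**2 + 284*(-1/18*452)) = 1/(140 + (-226/9)**2 + 284*(-226/9)) = 1/(140 + 51076/81 - 64184/9) = 1/(-515240/81) = -81/515240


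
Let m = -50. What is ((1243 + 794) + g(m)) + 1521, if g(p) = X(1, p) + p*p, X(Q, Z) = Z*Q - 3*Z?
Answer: 6158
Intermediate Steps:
X(Q, Z) = -3*Z + Q*Z (X(Q, Z) = Q*Z - 3*Z = -3*Z + Q*Z)
g(p) = p**2 - 2*p (g(p) = p*(-3 + 1) + p*p = p*(-2) + p**2 = -2*p + p**2 = p**2 - 2*p)
((1243 + 794) + g(m)) + 1521 = ((1243 + 794) - 50*(-2 - 50)) + 1521 = (2037 - 50*(-52)) + 1521 = (2037 + 2600) + 1521 = 4637 + 1521 = 6158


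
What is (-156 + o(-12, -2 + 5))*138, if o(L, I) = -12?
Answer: -23184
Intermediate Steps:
(-156 + o(-12, -2 + 5))*138 = (-156 - 12)*138 = -168*138 = -23184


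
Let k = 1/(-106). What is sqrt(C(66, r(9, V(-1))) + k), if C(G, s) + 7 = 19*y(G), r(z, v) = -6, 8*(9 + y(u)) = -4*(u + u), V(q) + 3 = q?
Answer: I*sqrt(16090058)/106 ≈ 37.842*I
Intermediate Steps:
V(q) = -3 + q
y(u) = -9 - u (y(u) = -9 + (-4*(u + u))/8 = -9 + (-8*u)/8 = -9 - u)
C(G, s) = -178 - 19*G (C(G, s) = -7 + 19*(-9 - G) = -7 + (-171 - 19*G) = -178 - 19*G)
k = -1/106 ≈ -0.0094340
sqrt(C(66, r(9, V(-1))) + k) = sqrt((-178 - 19*66) - 1/106) = sqrt((-178 - 1254) - 1/106) = sqrt(-1432 - 1/106) = sqrt(-151793/106) = I*sqrt(16090058)/106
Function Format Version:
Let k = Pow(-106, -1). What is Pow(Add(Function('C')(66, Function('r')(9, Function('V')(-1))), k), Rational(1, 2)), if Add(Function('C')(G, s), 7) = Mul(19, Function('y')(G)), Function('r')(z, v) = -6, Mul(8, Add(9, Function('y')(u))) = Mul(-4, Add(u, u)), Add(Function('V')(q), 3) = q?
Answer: Mul(Rational(1, 106), I, Pow(16090058, Rational(1, 2))) ≈ Mul(37.842, I)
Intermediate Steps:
Function('V')(q) = Add(-3, q)
Function('y')(u) = Add(-9, Mul(-1, u)) (Function('y')(u) = Add(-9, Mul(Rational(1, 8), Mul(-4, Add(u, u)))) = Add(-9, Mul(Rational(1, 8), Mul(-4, Mul(2, u)))) = Add(-9, Mul(Rational(1, 8), Mul(-8, u))) = Add(-9, Mul(-1, u)))
Function('C')(G, s) = Add(-178, Mul(-19, G)) (Function('C')(G, s) = Add(-7, Mul(19, Add(-9, Mul(-1, G)))) = Add(-7, Add(-171, Mul(-19, G))) = Add(-178, Mul(-19, G)))
k = Rational(-1, 106) ≈ -0.0094340
Pow(Add(Function('C')(66, Function('r')(9, Function('V')(-1))), k), Rational(1, 2)) = Pow(Add(Add(-178, Mul(-19, 66)), Rational(-1, 106)), Rational(1, 2)) = Pow(Add(Add(-178, -1254), Rational(-1, 106)), Rational(1, 2)) = Pow(Add(-1432, Rational(-1, 106)), Rational(1, 2)) = Pow(Rational(-151793, 106), Rational(1, 2)) = Mul(Rational(1, 106), I, Pow(16090058, Rational(1, 2)))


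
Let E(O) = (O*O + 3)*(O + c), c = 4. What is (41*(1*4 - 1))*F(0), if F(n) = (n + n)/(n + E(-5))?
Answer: 0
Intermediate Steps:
E(O) = (3 + O**2)*(4 + O) (E(O) = (O*O + 3)*(O + 4) = (O**2 + 3)*(4 + O) = (3 + O**2)*(4 + O))
F(n) = 2*n/(-28 + n) (F(n) = (n + n)/(n + (12 + (-5)**3 + 3*(-5) + 4*(-5)**2)) = (2*n)/(n + (12 - 125 - 15 + 4*25)) = (2*n)/(n + (12 - 125 - 15 + 100)) = (2*n)/(n - 28) = (2*n)/(-28 + n) = 2*n/(-28 + n))
(41*(1*4 - 1))*F(0) = (41*(1*4 - 1))*(2*0/(-28 + 0)) = (41*(4 - 1))*(2*0/(-28)) = (41*3)*(2*0*(-1/28)) = 123*0 = 0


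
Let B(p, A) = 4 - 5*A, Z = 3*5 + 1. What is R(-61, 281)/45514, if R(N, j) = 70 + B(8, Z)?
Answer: -3/22757 ≈ -0.00013183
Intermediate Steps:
Z = 16 (Z = 15 + 1 = 16)
R(N, j) = -6 (R(N, j) = 70 + (4 - 5*16) = 70 + (4 - 80) = 70 - 76 = -6)
R(-61, 281)/45514 = -6/45514 = -6*1/45514 = -3/22757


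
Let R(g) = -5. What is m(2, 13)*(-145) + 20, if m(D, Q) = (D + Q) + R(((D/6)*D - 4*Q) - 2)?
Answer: -1430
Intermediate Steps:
m(D, Q) = -5 + D + Q (m(D, Q) = (D + Q) - 5 = -5 + D + Q)
m(2, 13)*(-145) + 20 = (-5 + 2 + 13)*(-145) + 20 = 10*(-145) + 20 = -1450 + 20 = -1430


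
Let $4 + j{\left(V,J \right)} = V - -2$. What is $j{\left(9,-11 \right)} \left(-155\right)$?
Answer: $-1085$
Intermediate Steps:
$j{\left(V,J \right)} = -2 + V$ ($j{\left(V,J \right)} = -4 + \left(V - -2\right) = -4 + \left(V + 2\right) = -4 + \left(2 + V\right) = -2 + V$)
$j{\left(9,-11 \right)} \left(-155\right) = \left(-2 + 9\right) \left(-155\right) = 7 \left(-155\right) = -1085$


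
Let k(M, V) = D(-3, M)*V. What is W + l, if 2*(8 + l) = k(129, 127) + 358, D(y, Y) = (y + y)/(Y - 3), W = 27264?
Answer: 1152143/42 ≈ 27432.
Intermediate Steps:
D(y, Y) = 2*y/(-3 + Y) (D(y, Y) = (2*y)/(-3 + Y) = 2*y/(-3 + Y))
k(M, V) = -6*V/(-3 + M) (k(M, V) = (2*(-3)/(-3 + M))*V = (-6/(-3 + M))*V = -6*V/(-3 + M))
l = 7055/42 (l = -8 + (-6*127/(-3 + 129) + 358)/2 = -8 + (-6*127/126 + 358)/2 = -8 + (-6*127*1/126 + 358)/2 = -8 + (-127/21 + 358)/2 = -8 + (1/2)*(7391/21) = -8 + 7391/42 = 7055/42 ≈ 167.98)
W + l = 27264 + 7055/42 = 1152143/42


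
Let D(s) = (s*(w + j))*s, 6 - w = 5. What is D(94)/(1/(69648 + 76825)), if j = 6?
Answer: 9059647996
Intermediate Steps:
w = 1 (w = 6 - 1*5 = 6 - 5 = 1)
D(s) = 7*s² (D(s) = (s*(1 + 6))*s = (s*7)*s = (7*s)*s = 7*s²)
D(94)/(1/(69648 + 76825)) = (7*94²)/(1/(69648 + 76825)) = (7*8836)/(1/146473) = 61852/(1/146473) = 61852*146473 = 9059647996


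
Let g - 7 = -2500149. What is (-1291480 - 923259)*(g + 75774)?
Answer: 5369342359952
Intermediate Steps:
g = -2500142 (g = 7 - 2500149 = -2500142)
(-1291480 - 923259)*(g + 75774) = (-1291480 - 923259)*(-2500142 + 75774) = -2214739*(-2424368) = 5369342359952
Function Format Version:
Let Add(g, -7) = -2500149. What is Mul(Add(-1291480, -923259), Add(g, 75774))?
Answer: 5369342359952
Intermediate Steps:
g = -2500142 (g = Add(7, -2500149) = -2500142)
Mul(Add(-1291480, -923259), Add(g, 75774)) = Mul(Add(-1291480, -923259), Add(-2500142, 75774)) = Mul(-2214739, -2424368) = 5369342359952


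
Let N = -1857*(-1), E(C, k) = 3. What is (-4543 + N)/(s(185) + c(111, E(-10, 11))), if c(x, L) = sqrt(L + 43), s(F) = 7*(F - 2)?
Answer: -3440766/1640915 + 2686*sqrt(46)/1640915 ≈ -2.0858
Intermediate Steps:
s(F) = -14 + 7*F (s(F) = 7*(-2 + F) = -14 + 7*F)
c(x, L) = sqrt(43 + L)
N = 1857
(-4543 + N)/(s(185) + c(111, E(-10, 11))) = (-4543 + 1857)/((-14 + 7*185) + sqrt(43 + 3)) = -2686/((-14 + 1295) + sqrt(46)) = -2686/(1281 + sqrt(46))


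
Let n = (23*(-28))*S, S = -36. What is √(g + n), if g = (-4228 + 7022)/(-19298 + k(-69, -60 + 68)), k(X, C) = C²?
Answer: √2144197962827/9617 ≈ 152.26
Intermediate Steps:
n = 23184 (n = (23*(-28))*(-36) = -644*(-36) = 23184)
g = -1397/9617 (g = (-4228 + 7022)/(-19298 + (-60 + 68)²) = 2794/(-19298 + 8²) = 2794/(-19298 + 64) = 2794/(-19234) = 2794*(-1/19234) = -1397/9617 ≈ -0.14526)
√(g + n) = √(-1397/9617 + 23184) = √(222959131/9617) = √2144197962827/9617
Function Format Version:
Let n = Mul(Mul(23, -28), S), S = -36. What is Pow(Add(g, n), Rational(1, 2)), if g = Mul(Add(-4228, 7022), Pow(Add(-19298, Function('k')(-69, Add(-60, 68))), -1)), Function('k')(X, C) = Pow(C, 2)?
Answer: Mul(Rational(1, 9617), Pow(2144197962827, Rational(1, 2))) ≈ 152.26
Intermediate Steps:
n = 23184 (n = Mul(Mul(23, -28), -36) = Mul(-644, -36) = 23184)
g = Rational(-1397, 9617) (g = Mul(Add(-4228, 7022), Pow(Add(-19298, Pow(Add(-60, 68), 2)), -1)) = Mul(2794, Pow(Add(-19298, Pow(8, 2)), -1)) = Mul(2794, Pow(Add(-19298, 64), -1)) = Mul(2794, Pow(-19234, -1)) = Mul(2794, Rational(-1, 19234)) = Rational(-1397, 9617) ≈ -0.14526)
Pow(Add(g, n), Rational(1, 2)) = Pow(Add(Rational(-1397, 9617), 23184), Rational(1, 2)) = Pow(Rational(222959131, 9617), Rational(1, 2)) = Mul(Rational(1, 9617), Pow(2144197962827, Rational(1, 2)))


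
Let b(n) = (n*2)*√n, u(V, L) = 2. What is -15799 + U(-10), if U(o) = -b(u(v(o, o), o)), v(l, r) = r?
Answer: -15799 - 4*√2 ≈ -15805.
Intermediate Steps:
b(n) = 2*n^(3/2) (b(n) = (2*n)*√n = 2*n^(3/2))
U(o) = -4*√2 (U(o) = -2*2^(3/2) = -2*2*√2 = -4*√2)
-15799 + U(-10) = -15799 - 4*√2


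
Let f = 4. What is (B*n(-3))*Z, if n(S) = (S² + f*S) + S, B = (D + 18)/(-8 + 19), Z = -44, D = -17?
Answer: 24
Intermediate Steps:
B = 1/11 (B = (-17 + 18)/(-8 + 19) = 1/11 ≈ 0.090909)
n(S) = S² + 5*S (n(S) = (S² + 4*S) + S = S² + 5*S)
(B*n(-3))*Z = ((-3*(5 - 3))/11)*(-44) = ((-3*2)/11)*(-44) = ((1/11)*(-6))*(-44) = -6/11*(-44) = 24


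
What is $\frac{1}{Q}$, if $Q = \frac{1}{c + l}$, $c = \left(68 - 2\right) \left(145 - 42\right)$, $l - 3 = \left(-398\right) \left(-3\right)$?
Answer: $7995$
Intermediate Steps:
$l = 1197$ ($l = 3 - -1194 = 3 + 1194 = 1197$)
$c = 6798$ ($c = \left(68 - 2\right) 103 = 66 \cdot 103 = 6798$)
$Q = \frac{1}{7995}$ ($Q = \frac{1}{6798 + 1197} = \frac{1}{7995} \approx 0.00012508$)
$\frac{1}{Q} = \frac{1}{\frac{1}{7995}} = 7995$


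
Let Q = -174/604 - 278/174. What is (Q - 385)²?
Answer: 103327977211369/690323076 ≈ 1.4968e+5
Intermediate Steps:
Q = -49547/26274 (Q = -174*1/604 - 278*1/174 = -87/302 - 139/87 = -49547/26274 ≈ -1.8858)
(Q - 385)² = (-49547/26274 - 385)² = (-10165037/26274)² = 103327977211369/690323076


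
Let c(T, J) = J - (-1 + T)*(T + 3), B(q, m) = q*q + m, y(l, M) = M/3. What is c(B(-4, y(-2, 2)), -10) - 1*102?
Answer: -3781/9 ≈ -420.11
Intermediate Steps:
y(l, M) = M/3 (y(l, M) = M*(⅓) = M/3)
B(q, m) = m + q² (B(q, m) = q² + m = m + q²)
c(T, J) = J - (-1 + T)*(3 + T)
c(B(-4, y(-2, 2)), -10) - 1*102 = (3 - 10 - ((⅓)*2 + (-4)²)² - 2*((⅓)*2 + (-4)²)) - 1*102 = (3 - 10 - (⅔ + 16)² - 2*(⅔ + 16)) - 102 = (3 - 10 - (50/3)² - 2*50/3) - 102 = (3 - 10 - 1*2500/9 - 100/3) - 102 = (3 - 10 - 2500/9 - 100/3) - 102 = -2863/9 - 102 = -3781/9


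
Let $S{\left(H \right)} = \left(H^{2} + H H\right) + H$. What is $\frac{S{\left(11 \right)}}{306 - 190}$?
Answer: $\frac{253}{116} \approx 2.181$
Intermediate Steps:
$S{\left(H \right)} = H + 2 H^{2}$ ($S{\left(H \right)} = \left(H^{2} + H^{2}\right) + H = 2 H^{2} + H = H + 2 H^{2}$)
$\frac{S{\left(11 \right)}}{306 - 190} = \frac{11 \left(1 + 2 \cdot 11\right)}{306 - 190} = \frac{11 \left(1 + 22\right)}{116} = \frac{11 \cdot 23}{116} = \frac{1}{116} \cdot 253 = \frac{253}{116}$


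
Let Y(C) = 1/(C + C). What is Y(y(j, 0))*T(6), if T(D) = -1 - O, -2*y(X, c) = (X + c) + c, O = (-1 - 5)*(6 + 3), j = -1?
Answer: 53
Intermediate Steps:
O = -54 (O = -6*9 = -54)
y(X, c) = -c - X/2 (y(X, c) = -((X + c) + c)/2 = -(X + 2*c)/2 = -c - X/2)
T(D) = 53 (T(D) = -1 - 1*(-54) = -1 + 54 = 53)
Y(C) = 1/(2*C)
Y(y(j, 0))*T(6) = (1/(2*(-1*0 - ½*(-1))))*53 = (1/(2*(0 + ½)))*53 = (1/(2*(½)))*53 = ((½)*2)*53 = 1*53 = 53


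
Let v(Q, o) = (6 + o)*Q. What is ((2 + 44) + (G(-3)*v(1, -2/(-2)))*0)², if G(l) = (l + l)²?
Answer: 2116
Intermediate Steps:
G(l) = 4*l² (G(l) = (2*l)² = 4*l²)
v(Q, o) = Q*(6 + o)
((2 + 44) + (G(-3)*v(1, -2/(-2)))*0)² = ((2 + 44) + ((4*(-3)²)*(1*(6 - 2/(-2))))*0)² = (46 + ((4*9)*(1*(6 - 2*(-½))))*0)² = (46 + (36*(1*(6 + 1)))*0)² = (46 + (36*(1*7))*0)² = (46 + (36*7)*0)² = (46 + 252*0)² = (46 + 0)² = 46² = 2116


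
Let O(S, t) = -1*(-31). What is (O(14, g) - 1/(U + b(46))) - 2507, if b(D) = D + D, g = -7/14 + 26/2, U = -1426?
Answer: -3302983/1334 ≈ -2476.0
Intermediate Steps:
g = 25/2 (g = -7*1/14 + 26*(1/2) = -1/2 + 13 = 25/2 ≈ 12.500)
O(S, t) = 31
b(D) = 2*D
(O(14, g) - 1/(U + b(46))) - 2507 = (31 - 1/(-1426 + 2*46)) - 2507 = (31 - 1/(-1426 + 92)) - 2507 = (31 - 1/(-1334)) - 2507 = (31 - 1*(-1/1334)) - 2507 = (31 + 1/1334) - 2507 = 41355/1334 - 2507 = -3302983/1334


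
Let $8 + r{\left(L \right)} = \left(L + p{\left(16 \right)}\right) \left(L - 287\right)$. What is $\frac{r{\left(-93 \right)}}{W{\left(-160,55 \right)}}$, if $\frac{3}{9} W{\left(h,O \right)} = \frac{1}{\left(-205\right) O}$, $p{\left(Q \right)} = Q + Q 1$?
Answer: $-87088100$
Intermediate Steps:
$p{\left(Q \right)} = 2 Q$ ($p{\left(Q \right)} = Q + Q = 2 Q$)
$r{\left(L \right)} = -8 + \left(-287 + L\right) \left(32 + L\right)$ ($r{\left(L \right)} = -8 + \left(L + 2 \cdot 16\right) \left(L - 287\right) = -8 + \left(L + 32\right) \left(-287 + L\right) = -8 + \left(32 + L\right) \left(-287 + L\right) = -8 + \left(-287 + L\right) \left(32 + L\right)$)
$W{\left(h,O \right)} = - \frac{3}{205 O}$ ($W{\left(h,O \right)} = \frac{3}{\left(-205\right) O} = 3 \left(- \frac{1}{205 O}\right) = - \frac{3}{205 O}$)
$\frac{r{\left(-93 \right)}}{W{\left(-160,55 \right)}} = \frac{-9192 + \left(-93\right)^{2} - -23715}{\left(- \frac{3}{205}\right) \frac{1}{55}} = \frac{-9192 + 8649 + 23715}{\left(- \frac{3}{205}\right) \frac{1}{55}} = \frac{23172}{- \frac{3}{11275}} = 23172 \left(- \frac{11275}{3}\right) = -87088100$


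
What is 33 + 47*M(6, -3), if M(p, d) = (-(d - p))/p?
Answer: 207/2 ≈ 103.50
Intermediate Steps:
M(p, d) = (p - d)/p
33 + 47*M(6, -3) = 33 + 47*((6 - 1*(-3))/6) = 33 + 47*((6 + 3)/6) = 33 + 47*((⅙)*9) = 33 + 47*(3/2) = 33 + 141/2 = 207/2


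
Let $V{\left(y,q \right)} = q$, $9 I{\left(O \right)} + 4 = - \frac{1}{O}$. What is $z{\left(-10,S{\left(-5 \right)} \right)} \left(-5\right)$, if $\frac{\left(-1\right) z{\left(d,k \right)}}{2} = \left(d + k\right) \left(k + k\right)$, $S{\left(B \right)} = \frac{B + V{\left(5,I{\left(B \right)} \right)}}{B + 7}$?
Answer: $\frac{279136}{405} \approx 689.22$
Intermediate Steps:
$I{\left(O \right)} = - \frac{4}{9} - \frac{1}{9 O}$ ($I{\left(O \right)} = - \frac{4}{9} + \frac{\left(-1\right) \frac{1}{O}}{9} = - \frac{4}{9} - \frac{1}{9 O}$)
$S{\left(B \right)} = \frac{B + \frac{-1 - 4 B}{9 B}}{7 + B}$ ($S{\left(B \right)} = \frac{B + \frac{-1 - 4 B}{9 B}}{B + 7} = \frac{B + \frac{-1 - 4 B}{9 B}}{7 + B}$)
$z{\left(d,k \right)} = - 4 k \left(d + k\right)$ ($z{\left(d,k \right)} = - 2 \left(d + k\right) \left(k + k\right) = - 2 \left(d + k\right) 2 k = - 2 \cdot 2 k \left(d + k\right) = - 4 k \left(d + k\right)$)
$z{\left(-10,S{\left(-5 \right)} \right)} \left(-5\right) = - 4 \frac{-1 - -20 + 9 \left(-5\right)^{2}}{9 \left(-5\right) \left(7 - 5\right)} \left(-10 + \frac{-1 - -20 + 9 \left(-5\right)^{2}}{9 \left(-5\right) \left(7 - 5\right)}\right) \left(-5\right) = - 4 \cdot \frac{1}{9} \left(- \frac{1}{5}\right) \frac{1}{2} \left(-1 + 20 + 9 \cdot 25\right) \left(-10 + \frac{1}{9} \left(- \frac{1}{5}\right) \frac{1}{2} \left(-1 + 20 + 9 \cdot 25\right)\right) \left(-5\right) = - 4 \cdot \frac{1}{9} \left(- \frac{1}{5}\right) \frac{1}{2} \left(-1 + 20 + 225\right) \left(-10 + \frac{1}{9} \left(- \frac{1}{5}\right) \frac{1}{2} \left(-1 + 20 + 225\right)\right) \left(-5\right) = - 4 \cdot \frac{1}{9} \left(- \frac{1}{5}\right) \frac{1}{2} \cdot 244 \left(-10 + \frac{1}{9} \left(- \frac{1}{5}\right) \frac{1}{2} \cdot 244\right) \left(-5\right) = \left(-4\right) \left(- \frac{122}{45}\right) \left(-10 - \frac{122}{45}\right) \left(-5\right) = \left(-4\right) \left(- \frac{122}{45}\right) \left(- \frac{572}{45}\right) \left(-5\right) = \left(- \frac{279136}{2025}\right) \left(-5\right) = \frac{279136}{405}$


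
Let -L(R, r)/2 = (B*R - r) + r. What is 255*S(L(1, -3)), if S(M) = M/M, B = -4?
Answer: 255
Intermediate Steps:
L(R, r) = 8*R (L(R, r) = -2*((-4*R - r) + r) = -2*((-r - 4*R) + r) = -(-8)*R = 8*R)
S(M) = 1
255*S(L(1, -3)) = 255*1 = 255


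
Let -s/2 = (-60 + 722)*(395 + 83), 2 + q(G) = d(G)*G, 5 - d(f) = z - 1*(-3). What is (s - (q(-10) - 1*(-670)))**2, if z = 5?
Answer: 401410944900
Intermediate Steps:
d(f) = -3 (d(f) = 5 - (5 - 1*(-3)) = 5 - (5 + 3) = 5 - 1*8 = 5 - 8 = -3)
q(G) = -2 - 3*G
s = -632872 (s = -2*(-60 + 722)*(395 + 83) = -1324*478 = -2*316436 = -632872)
(s - (q(-10) - 1*(-670)))**2 = (-632872 - ((-2 - 3*(-10)) - 1*(-670)))**2 = (-632872 - ((-2 + 30) + 670))**2 = (-632872 - (28 + 670))**2 = (-632872 - 1*698)**2 = (-632872 - 698)**2 = (-633570)**2 = 401410944900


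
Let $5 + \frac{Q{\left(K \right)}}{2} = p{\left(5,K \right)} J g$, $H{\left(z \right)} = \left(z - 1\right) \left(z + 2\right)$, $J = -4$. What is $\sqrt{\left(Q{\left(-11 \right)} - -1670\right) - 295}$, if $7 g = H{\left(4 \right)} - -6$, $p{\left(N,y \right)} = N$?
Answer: $\frac{3 \sqrt{6685}}{7} \approx 35.041$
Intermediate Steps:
$H{\left(z \right)} = \left(-1 + z\right) \left(2 + z\right)$
$g = \frac{24}{7}$ ($g = \frac{\left(-2 + 4 + 4^{2}\right) - -6}{7} = \frac{\left(-2 + 4 + 16\right) + 6}{7} = \frac{18 + 6}{7} = \frac{1}{7} \cdot 24 = \frac{24}{7} \approx 3.4286$)
$Q{\left(K \right)} = - \frac{1030}{7}$ ($Q{\left(K \right)} = -10 + 2 \cdot 5 \left(-4\right) \frac{24}{7} = -10 + 2 \left(\left(-20\right) \frac{24}{7}\right) = -10 + 2 \left(- \frac{480}{7}\right) = -10 - \frac{960}{7} = - \frac{1030}{7}$)
$\sqrt{\left(Q{\left(-11 \right)} - -1670\right) - 295} = \sqrt{\left(- \frac{1030}{7} - -1670\right) - 295} = \sqrt{\left(- \frac{1030}{7} + 1670\right) - 295} = \sqrt{\frac{10660}{7} - 295} = \sqrt{\frac{8595}{7}} = \frac{3 \sqrt{6685}}{7}$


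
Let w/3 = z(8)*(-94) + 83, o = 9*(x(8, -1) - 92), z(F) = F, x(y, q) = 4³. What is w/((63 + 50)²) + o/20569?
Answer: -44499771/262645561 ≈ -0.16943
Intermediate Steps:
x(y, q) = 64
o = -252 (o = 9*(64 - 92) = 9*(-28) = -252)
w = -2007 (w = 3*(8*(-94) + 83) = 3*(-752 + 83) = 3*(-669) = -2007)
w/((63 + 50)²) + o/20569 = -2007/(63 + 50)² - 252/20569 = -2007/(113²) - 252*1/20569 = -2007/12769 - 252/20569 = -44499771/262645561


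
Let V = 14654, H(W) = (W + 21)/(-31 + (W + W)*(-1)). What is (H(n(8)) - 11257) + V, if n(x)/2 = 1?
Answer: 118872/35 ≈ 3396.3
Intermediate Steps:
n(x) = 2 (n(x) = 2*1 = 2)
H(W) = (21 + W)/(-31 - 2*W) (H(W) = (21 + W)/(-31 + (2*W)*(-1)) = (21 + W)/(-31 - 2*W))
(H(n(8)) - 11257) + V = ((-21 - 1*2)/(31 + 2*2) - 11257) + 14654 = ((-21 - 2)/(31 + 4) - 11257) + 14654 = (-23/35 - 11257) + 14654 = -394018/35 + 14654 = 118872/35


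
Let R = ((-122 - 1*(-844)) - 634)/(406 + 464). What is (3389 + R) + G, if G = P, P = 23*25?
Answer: 1724384/435 ≈ 3964.1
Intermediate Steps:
R = 44/435 (R = ((-122 + 844) - 634)/870 = (722 - 634)*(1/870) = 88*(1/870) = 44/435 ≈ 0.10115)
P = 575
G = 575
(3389 + R) + G = (3389 + 44/435) + 575 = 1474259/435 + 575 = 1724384/435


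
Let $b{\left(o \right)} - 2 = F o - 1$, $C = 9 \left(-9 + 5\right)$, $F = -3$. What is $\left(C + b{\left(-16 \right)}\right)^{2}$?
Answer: $169$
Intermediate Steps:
$C = -36$ ($C = 9 \left(-4\right) = -36$)
$b{\left(o \right)} = 1 - 3 o$ ($b{\left(o \right)} = 2 - \left(1 + 3 o\right) = 1 - 3 o$)
$\left(C + b{\left(-16 \right)}\right)^{2} = \left(-36 + \left(1 - -48\right)\right)^{2} = \left(-36 + \left(1 + 48\right)\right)^{2} = \left(-36 + 49\right)^{2} = 13^{2} = 169$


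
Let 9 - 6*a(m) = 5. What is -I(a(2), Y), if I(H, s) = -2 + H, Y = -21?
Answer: 4/3 ≈ 1.3333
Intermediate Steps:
a(m) = ⅔ (a(m) = 3/2 - ⅙*5 = 3/2 - ⅚ = ⅔)
-I(a(2), Y) = -(-2 + ⅔) = -1*(-4/3) = 4/3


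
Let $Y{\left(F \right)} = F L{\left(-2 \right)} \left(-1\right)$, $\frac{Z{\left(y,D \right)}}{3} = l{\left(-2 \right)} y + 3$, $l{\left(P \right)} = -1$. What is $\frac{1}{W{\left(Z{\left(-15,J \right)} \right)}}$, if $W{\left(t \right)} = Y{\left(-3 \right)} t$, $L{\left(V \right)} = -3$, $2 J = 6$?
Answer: $- \frac{1}{486} \approx -0.0020576$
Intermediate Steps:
$J = 3$ ($J = \frac{1}{2} \cdot 6 = 3$)
$Z{\left(y,D \right)} = 9 - 3 y$ ($Z{\left(y,D \right)} = 3 \left(- y + 3\right) = 3 \left(3 - y\right) = 9 - 3 y$)
$Y{\left(F \right)} = 3 F$ ($Y{\left(F \right)} = F \left(-3\right) \left(-1\right) = - 3 F \left(-1\right) = 3 F$)
$W{\left(t \right)} = - 9 t$ ($W{\left(t \right)} = 3 \left(-3\right) t = - 9 t$)
$\frac{1}{W{\left(Z{\left(-15,J \right)} \right)}} = \frac{1}{\left(-9\right) \left(9 - -45\right)} = \frac{1}{\left(-9\right) \left(9 + 45\right)} = \frac{1}{\left(-9\right) 54} = \frac{1}{-486} = - \frac{1}{486}$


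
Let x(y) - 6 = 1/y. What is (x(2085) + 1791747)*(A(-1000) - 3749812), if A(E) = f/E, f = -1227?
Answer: -7004280928663064819/1042500 ≈ -6.7187e+12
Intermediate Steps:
x(y) = 6 + 1/y
A(E) = -1227/E
(x(2085) + 1791747)*(A(-1000) - 3749812) = ((6 + 1/2085) + 1791747)*(-1227/(-1000) - 3749812) = ((6 + 1/2085) + 1791747)*(-1227*(-1/1000) - 3749812) = (12511/2085 + 1791747)*(1227/1000 - 3749812) = (3735805006/2085)*(-3749810773/1000) = -7004280928663064819/1042500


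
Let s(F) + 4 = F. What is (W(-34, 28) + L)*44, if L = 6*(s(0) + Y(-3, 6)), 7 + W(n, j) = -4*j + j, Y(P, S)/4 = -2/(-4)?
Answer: -4532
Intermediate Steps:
s(F) = -4 + F
Y(P, S) = 2 (Y(P, S) = 4*(-2/(-4)) = 4*(-2*(-¼)) = 4*(½) = 2)
W(n, j) = -7 - 3*j (W(n, j) = -7 + (-4*j + j) = -7 - 3*j)
L = -12 (L = 6*((-4 + 0) + 2) = 6*(-4 + 2) = 6*(-2) = -12)
(W(-34, 28) + L)*44 = ((-7 - 3*28) - 12)*44 = ((-7 - 84) - 12)*44 = (-91 - 12)*44 = -103*44 = -4532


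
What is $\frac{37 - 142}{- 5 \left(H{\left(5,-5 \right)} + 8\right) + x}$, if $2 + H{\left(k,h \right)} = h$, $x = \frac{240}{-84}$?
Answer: $\frac{147}{11} \approx 13.364$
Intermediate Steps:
$x = - \frac{20}{7}$ ($x = 240 \left(- \frac{1}{84}\right) = - \frac{20}{7} \approx -2.8571$)
$H{\left(k,h \right)} = -2 + h$
$\frac{37 - 142}{- 5 \left(H{\left(5,-5 \right)} + 8\right) + x} = \frac{37 - 142}{- 5 \left(\left(-2 - 5\right) + 8\right) - \frac{20}{7}} = - \frac{105}{- 5 \left(-7 + 8\right) - \frac{20}{7}} = - \frac{105}{\left(-5\right) 1 - \frac{20}{7}} = - \frac{105}{-5 - \frac{20}{7}} = - \frac{105}{- \frac{55}{7}} = \left(-105\right) \left(- \frac{7}{55}\right) = \frac{147}{11}$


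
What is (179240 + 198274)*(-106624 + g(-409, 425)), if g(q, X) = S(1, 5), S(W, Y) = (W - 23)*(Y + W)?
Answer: -40301884584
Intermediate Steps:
S(W, Y) = (-23 + W)*(W + Y)
g(q, X) = -132 (g(q, X) = 1**2 - 23*1 - 23*5 + 1*5 = 1 - 23 - 115 + 5 = -132)
(179240 + 198274)*(-106624 + g(-409, 425)) = (179240 + 198274)*(-106624 - 132) = 377514*(-106756) = -40301884584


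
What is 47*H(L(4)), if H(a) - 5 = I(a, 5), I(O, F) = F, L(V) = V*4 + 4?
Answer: 470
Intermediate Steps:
L(V) = 4 + 4*V (L(V) = 4*V + 4 = 4 + 4*V)
H(a) = 10 (H(a) = 5 + 5 = 10)
47*H(L(4)) = 47*10 = 470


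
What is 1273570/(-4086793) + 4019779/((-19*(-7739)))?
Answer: 16240737672377/600926129513 ≈ 27.026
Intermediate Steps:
1273570/(-4086793) + 4019779/((-19*(-7739))) = 1273570*(-1/4086793) + 4019779/147041 = -1273570/4086793 + 4019779*(1/147041) = -1273570/4086793 + 4019779/147041 = 16240737672377/600926129513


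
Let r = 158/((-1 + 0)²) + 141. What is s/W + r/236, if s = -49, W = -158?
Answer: 29403/18644 ≈ 1.5771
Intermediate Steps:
r = 299 (r = 158/((-1)²) + 141 = 158/1 + 141 = 158*1 + 141 = 158 + 141 = 299)
s/W + r/236 = -49/(-158) + 299/236 = -49*(-1/158) + 299*(1/236) = 49/158 + 299/236 = 29403/18644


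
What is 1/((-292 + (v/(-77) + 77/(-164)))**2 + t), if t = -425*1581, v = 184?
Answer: -159466384/93285139311839 ≈ -1.7095e-6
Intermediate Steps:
t = -671925
1/((-292 + (v/(-77) + 77/(-164)))**2 + t) = 1/((-292 + (184/(-77) + 77/(-164)))**2 - 671925) = 1/((-292 + (184*(-1/77) + 77*(-1/164)))**2 - 671925) = 1/((-292 + (-184/77 - 77/164))**2 - 671925) = 1/((-292 - 36105/12628)**2 - 671925) = 1/((-3723481/12628)**2 - 671925) = 1/(13864310757361/159466384 - 671925) = 1/(-93285139311839/159466384) = -159466384/93285139311839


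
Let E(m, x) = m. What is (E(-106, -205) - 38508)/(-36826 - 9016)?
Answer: 19307/22921 ≈ 0.84233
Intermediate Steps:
(E(-106, -205) - 38508)/(-36826 - 9016) = (-106 - 38508)/(-36826 - 9016) = -38614/(-45842) = -38614*(-1/45842) = 19307/22921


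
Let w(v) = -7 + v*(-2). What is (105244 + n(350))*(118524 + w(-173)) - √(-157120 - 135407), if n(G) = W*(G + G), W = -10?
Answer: 11677576572 - 3*I*√32503 ≈ 1.1678e+10 - 540.86*I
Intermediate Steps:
n(G) = -20*G (n(G) = -10*(G + G) = -20*G)
w(v) = -7 - 2*v
(105244 + n(350))*(118524 + w(-173)) - √(-157120 - 135407) = (105244 - 20*350)*(118524 + (-7 - 2*(-173))) - √(-157120 - 135407) = (105244 - 7000)*(118524 + (-7 + 346)) - √(-292527) = 98244*(118524 + 339) - 3*I*√32503 = 98244*118863 - 3*I*√32503 = 11677576572 - 3*I*√32503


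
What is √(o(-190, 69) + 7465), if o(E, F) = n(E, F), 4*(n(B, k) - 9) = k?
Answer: √29965/2 ≈ 86.552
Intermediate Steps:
n(B, k) = 9 + k/4
o(E, F) = 9 + F/4
√(o(-190, 69) + 7465) = √((9 + (¼)*69) + 7465) = √((9 + 69/4) + 7465) = √(105/4 + 7465) = √(29965/4) = √29965/2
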